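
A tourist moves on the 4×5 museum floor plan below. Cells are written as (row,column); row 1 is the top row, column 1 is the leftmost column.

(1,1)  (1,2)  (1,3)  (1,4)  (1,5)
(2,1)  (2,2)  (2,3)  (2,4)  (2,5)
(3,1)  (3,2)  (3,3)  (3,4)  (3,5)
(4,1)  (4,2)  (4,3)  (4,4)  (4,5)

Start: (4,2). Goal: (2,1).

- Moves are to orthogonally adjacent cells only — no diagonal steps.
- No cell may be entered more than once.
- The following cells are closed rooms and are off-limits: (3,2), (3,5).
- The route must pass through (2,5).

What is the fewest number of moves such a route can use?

11

Any route passes through (2,5) somewhere between (4,2) and (2,1). Summing Manhattan distances along the two legs ((4,2) → (2,5) → (2,1)) gives a lower bound of 5 + 4 = 9 moves.
The shortest route satisfying every rule uses 11 moves: (4,2) → (4,3) → (3,3) → (2,3) → (2,4) → (2,5) → (1,5) → (1,4) → (1,3) → (1,2) → (2,2) → (2,1).
The no-revisit rule (legs can't share cells) pushes the minimum above the 9-move bound; an exhaustive check rules out every length from 9 to 10, leaving 11 as the minimum.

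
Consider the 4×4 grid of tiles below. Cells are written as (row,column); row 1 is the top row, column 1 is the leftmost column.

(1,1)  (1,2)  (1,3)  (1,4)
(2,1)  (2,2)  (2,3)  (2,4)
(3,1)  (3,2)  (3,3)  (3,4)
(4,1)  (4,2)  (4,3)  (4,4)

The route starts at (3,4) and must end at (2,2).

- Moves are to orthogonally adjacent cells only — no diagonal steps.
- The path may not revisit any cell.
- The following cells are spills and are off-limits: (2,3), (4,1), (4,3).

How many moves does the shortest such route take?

3

The Manhattan distance from (3,4) to (2,2) is |3−2| + |4−2| = 3, so at least 3 moves are needed.
A route of 3 moves achieves this: (3,4) → (3,3) → (3,2) → (2,2).
Since 3 matches the lower bound, it is optimal.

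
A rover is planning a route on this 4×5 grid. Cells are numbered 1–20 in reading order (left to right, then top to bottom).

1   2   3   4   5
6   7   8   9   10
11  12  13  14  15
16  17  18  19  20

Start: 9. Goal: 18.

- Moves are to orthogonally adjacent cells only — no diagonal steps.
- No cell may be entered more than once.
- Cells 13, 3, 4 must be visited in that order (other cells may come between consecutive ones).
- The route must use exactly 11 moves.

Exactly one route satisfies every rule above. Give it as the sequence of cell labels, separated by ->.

The waypoints must appear in the order 13, 3, 4, with no cell reused.
Route from 9: down 1 to 14, left 1 to 13, up 2 to 3, right 2 to 5, down 3 to 20, left 2 to 18 — 11 moves in all.
Check: order respected (13 at step 2, 3 at step 4, 4 at step 5); 11 moves as required.

9 -> 14 -> 13 -> 8 -> 3 -> 4 -> 5 -> 10 -> 15 -> 20 -> 19 -> 18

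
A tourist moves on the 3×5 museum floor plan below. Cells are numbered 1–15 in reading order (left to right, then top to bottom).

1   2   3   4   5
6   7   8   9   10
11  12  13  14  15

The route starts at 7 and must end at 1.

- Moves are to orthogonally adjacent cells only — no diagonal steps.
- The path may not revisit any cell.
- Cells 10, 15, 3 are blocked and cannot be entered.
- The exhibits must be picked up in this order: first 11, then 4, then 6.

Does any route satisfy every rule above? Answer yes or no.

no

Even ignoring the required order, no revisit-free route from 7 to 1 manages to pass through all of 11, 4, and 6: branching out from 7, every path either misses one of them or, having collected them, can no longer reach 1 without re-entering a cell.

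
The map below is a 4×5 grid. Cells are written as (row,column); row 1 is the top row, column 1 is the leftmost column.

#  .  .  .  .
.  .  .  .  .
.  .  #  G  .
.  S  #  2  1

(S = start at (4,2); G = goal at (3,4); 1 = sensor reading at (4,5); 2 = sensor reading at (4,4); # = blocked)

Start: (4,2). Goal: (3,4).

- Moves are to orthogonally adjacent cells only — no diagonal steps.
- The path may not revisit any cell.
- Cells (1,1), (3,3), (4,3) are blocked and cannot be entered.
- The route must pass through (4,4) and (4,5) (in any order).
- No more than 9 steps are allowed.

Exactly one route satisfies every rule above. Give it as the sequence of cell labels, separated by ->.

(4,2) -> (3,2) -> (2,2) -> (2,3) -> (2,4) -> (2,5) -> (3,5) -> (4,5) -> (4,4) -> (3,4)

Any route must reach (4,4) and (4,5) and still end at (3,4) within 9 moves, so the order of the required stops is forced.
Route from (4,2): up 2 to (2,2), right 3 to (2,5), down 2 to (4,5), left 1 to (4,4), up 1 to (3,4) — 9 moves in all.
Check: all required cells visited; 9 ≤ 9 moves.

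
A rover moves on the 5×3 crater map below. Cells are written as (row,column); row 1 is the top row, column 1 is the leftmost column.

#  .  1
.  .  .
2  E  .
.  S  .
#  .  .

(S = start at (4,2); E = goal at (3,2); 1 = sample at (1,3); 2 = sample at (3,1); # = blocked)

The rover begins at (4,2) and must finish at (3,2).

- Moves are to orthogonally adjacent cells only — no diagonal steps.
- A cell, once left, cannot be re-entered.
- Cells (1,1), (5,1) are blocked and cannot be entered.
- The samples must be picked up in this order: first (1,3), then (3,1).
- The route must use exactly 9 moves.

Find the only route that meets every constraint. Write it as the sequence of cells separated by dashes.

The waypoints must appear in the order (1,3), (3,1), with no cell reused.
Route from (4,2): right to (4,3), 3× up (reaching (1,3)), left to (1,2), down to (2,2), left to (2,1), down to (3,1), right to (3,2) — 9 moves in all.
Check: order respected (1 at step 4, 2 at step 8); 9 moves as required.

(4,2) - (4,3) - (3,3) - (2,3) - (1,3) - (1,2) - (2,2) - (2,1) - (3,1) - (3,2)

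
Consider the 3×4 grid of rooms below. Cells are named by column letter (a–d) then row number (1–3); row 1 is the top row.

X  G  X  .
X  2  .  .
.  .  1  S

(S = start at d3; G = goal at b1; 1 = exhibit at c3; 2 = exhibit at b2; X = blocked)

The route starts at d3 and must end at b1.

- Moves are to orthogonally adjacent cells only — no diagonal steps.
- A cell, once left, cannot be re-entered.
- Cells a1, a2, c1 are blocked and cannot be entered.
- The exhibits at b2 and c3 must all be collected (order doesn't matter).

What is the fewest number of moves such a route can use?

4

Any route passes through b2 and c3 in some order between d3 and b1. Summing Manhattan distances along each leg and taking the cheapest ordering (d3 → c3 → b2 → b1) gives a lower bound of 1 + 2 + 1 = 4 moves.
A route of 4 moves achieves this: d3 → c3 → c2 → b2 → b1.
Since 4 matches the lower bound, it is optimal.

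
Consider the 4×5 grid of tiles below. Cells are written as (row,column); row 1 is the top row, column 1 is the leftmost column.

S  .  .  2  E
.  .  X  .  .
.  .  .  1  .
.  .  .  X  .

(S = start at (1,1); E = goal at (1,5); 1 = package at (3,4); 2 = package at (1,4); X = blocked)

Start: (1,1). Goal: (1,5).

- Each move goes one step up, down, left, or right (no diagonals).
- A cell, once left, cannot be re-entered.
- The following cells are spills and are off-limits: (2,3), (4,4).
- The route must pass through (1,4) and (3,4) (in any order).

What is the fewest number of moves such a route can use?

Any route passes through (1,4) and (3,4) in some order between (1,1) and (1,5). Summing Manhattan distances along each leg and taking the cheapest ordering ((1,1) → (3,4) → (1,4) → (1,5)) gives a lower bound of 5 + 2 + 1 = 8 moves.
A route of 8 moves achieves this: (1,1) → (2,1) → (3,1) → (3,2) → (3,3) → (3,4) → (2,4) → (1,4) → (1,5).
Since 8 matches the lower bound, it is optimal.

8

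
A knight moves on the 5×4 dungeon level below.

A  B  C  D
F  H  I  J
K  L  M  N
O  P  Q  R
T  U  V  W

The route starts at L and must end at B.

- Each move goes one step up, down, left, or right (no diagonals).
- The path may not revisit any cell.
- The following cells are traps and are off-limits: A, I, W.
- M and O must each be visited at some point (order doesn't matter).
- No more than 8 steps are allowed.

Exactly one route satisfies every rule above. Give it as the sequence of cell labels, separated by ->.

The 8-move cap with required stops at M, O leaves no slack for detours.
Route from L: right to M, down to Q, 2× left (reaching O), 2× up (reaching F), right to H, up to B — 8 moves in all.
Check: all required cells visited; 8 ≤ 8 moves.

L -> M -> Q -> P -> O -> K -> F -> H -> B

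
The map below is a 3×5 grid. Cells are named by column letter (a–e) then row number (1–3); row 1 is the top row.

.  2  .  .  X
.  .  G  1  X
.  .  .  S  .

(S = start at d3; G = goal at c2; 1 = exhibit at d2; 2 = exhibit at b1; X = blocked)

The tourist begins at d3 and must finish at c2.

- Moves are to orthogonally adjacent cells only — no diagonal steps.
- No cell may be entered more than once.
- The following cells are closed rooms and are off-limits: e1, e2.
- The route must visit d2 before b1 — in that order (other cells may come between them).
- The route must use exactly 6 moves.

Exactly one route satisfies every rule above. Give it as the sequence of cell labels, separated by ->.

d3 -> d2 -> d1 -> c1 -> b1 -> b2 -> c2

The waypoints must appear in the order d2, b1, with no cell reused.
Route from d3: 2× up (reaching d1), 2× left (reaching b1), down to b2, right to c2 — 6 moves in all.
Check: order respected (1 at step 1, 2 at step 4); 6 moves as required.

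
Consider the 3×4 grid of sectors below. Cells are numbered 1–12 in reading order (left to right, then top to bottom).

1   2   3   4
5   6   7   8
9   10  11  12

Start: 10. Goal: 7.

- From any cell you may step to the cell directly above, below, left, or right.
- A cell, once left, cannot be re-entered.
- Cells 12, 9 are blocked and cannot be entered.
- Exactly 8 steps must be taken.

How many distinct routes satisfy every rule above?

Need simple routes of exactly 8 moves from 10 to 7 (Manhattan distance 2, so 3 moves are spent on a detour and 3 undoing it).
Enumerating: 10 6 5 1 2 3 4 8 7.
That gives 1 route.

1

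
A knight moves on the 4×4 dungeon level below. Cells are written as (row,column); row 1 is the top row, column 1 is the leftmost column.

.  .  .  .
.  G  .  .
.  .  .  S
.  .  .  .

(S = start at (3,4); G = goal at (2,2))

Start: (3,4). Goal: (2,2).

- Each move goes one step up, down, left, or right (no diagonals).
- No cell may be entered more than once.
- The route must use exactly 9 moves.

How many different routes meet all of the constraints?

23

Need simple routes of exactly 9 moves from (3,4) to (2,2) (Manhattan distance 3, so 3 moves are spent on a detour and 3 undoing it).
Branch systematically from the start, pruning whenever the remaining move budget drops below the Manhattan distance to (2,2) or differs from it in parity. Grouping the completions by first move — via (2,4): 9; via (4,4): 8; via (3,3): 6 — and summing: 9 + 8 + 6 = 23.
That gives 23 routes.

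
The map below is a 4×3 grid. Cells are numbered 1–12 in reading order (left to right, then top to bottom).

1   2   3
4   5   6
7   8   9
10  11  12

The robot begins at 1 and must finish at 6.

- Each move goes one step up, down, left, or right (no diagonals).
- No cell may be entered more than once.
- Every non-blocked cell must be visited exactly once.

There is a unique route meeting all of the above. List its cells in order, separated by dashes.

1 - 4 - 7 - 10 - 11 - 12 - 9 - 8 - 5 - 2 - 3 - 6

Need to visit all 12 open cells exactly once, starting at 1 and ending at 6.
Route from 1: down 3 to 10, right 2 to 12, up 1 to 9, left 1 to 8, up 2 to 2, right 1 to 3, down 1 to 6 — 11 moves in all.
Check: all 12 open cells covered.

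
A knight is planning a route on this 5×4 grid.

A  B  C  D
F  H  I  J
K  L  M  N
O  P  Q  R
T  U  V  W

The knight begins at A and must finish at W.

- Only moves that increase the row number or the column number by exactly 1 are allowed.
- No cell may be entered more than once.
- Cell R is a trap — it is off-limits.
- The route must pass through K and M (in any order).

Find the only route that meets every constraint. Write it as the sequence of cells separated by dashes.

Moves only go right or down, so the column and row indices never decrease.
Route from A: 2× down (reaching K), 2× right (reaching M), 2× down (reaching V), right to W — 7 moves in all.
Check: all required cells visited.

A - F - K - L - M - Q - V - W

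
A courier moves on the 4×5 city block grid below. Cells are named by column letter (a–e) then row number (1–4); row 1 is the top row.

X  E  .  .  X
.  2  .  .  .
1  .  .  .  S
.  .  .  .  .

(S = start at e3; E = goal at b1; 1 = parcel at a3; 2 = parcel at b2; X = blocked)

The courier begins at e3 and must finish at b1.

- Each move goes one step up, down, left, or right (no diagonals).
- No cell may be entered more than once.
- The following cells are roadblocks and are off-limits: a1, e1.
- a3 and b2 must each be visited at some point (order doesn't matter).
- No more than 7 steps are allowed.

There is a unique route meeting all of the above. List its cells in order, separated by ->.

e3 -> d3 -> c3 -> b3 -> a3 -> a2 -> b2 -> b1

The 7-move cap with required stops at a3, b2 leaves no slack for detours.
Route from e3: 4× left (reaching a3), up to a2, right to b2, up to b1 — 7 moves in all.
Check: all required cells visited; 7 ≤ 7 moves.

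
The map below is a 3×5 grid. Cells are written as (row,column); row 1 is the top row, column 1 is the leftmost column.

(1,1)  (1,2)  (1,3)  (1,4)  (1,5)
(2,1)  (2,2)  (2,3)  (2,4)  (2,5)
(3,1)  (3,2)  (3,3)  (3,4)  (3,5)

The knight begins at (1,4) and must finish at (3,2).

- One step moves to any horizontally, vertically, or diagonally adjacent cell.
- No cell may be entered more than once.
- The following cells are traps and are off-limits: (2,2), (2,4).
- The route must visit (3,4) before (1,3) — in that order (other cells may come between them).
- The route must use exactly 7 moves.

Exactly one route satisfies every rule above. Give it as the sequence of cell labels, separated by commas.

The waypoints must appear in the order (3,4), (1,3), with no cell reused.
Route from (1,4): down-right 1 to (2,5), down-left 1 to (3,4), up-left 1 to (2,3), up 1 to (1,3), left 1 to (1,2), down-left 1 to (2,1), down-right 1 to (3,2) — 7 moves in all.
Check: order respected ((3,4) at step 2, (1,3) at step 4); 7 moves as required.

(1,4), (2,5), (3,4), (2,3), (1,3), (1,2), (2,1), (3,2)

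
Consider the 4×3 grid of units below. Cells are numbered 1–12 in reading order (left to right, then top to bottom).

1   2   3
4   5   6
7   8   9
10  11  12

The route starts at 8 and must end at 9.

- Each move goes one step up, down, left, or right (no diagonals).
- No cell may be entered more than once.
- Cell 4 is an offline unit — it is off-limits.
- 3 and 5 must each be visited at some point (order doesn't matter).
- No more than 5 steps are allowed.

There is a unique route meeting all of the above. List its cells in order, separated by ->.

8 -> 5 -> 2 -> 3 -> 6 -> 9

The budget equals the shortest possible length, so every move has to be on a shortest route through the required cells.
Route from 8: up 2 to 2, right 1 to 3, down 2 to 9 — 5 moves in all.
Check: all required cells visited; 5 ≤ 5 moves.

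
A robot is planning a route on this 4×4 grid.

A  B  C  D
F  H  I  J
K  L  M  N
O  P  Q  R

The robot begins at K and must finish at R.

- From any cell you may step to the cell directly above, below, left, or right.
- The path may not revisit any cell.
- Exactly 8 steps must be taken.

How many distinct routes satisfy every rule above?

32

Need simple routes of exactly 8 moves from K to R (Manhattan distance 4, so 2 moves are spent on a detour and 2 undoing it).
Branch systematically from the start, pruning whenever the remaining move budget drops below the Manhattan distance to R or differs from it in parity. Grouping the completions by first move — via F: 19; via O: 5; via L: 8 — and summing: 19 + 5 + 8 = 32.
That gives 32 routes.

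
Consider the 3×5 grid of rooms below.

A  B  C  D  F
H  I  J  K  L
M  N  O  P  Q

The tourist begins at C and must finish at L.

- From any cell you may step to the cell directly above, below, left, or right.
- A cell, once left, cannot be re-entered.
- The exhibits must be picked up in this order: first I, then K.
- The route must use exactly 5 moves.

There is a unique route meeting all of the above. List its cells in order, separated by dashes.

C - B - I - J - K - L

The waypoints must appear in the order I, K, with no cell reused.
Route from C: left to B, down to I, 3× right (reaching L) — 5 moves in all.
Check: order respected (I at step 2, K at step 4); 5 moves as required.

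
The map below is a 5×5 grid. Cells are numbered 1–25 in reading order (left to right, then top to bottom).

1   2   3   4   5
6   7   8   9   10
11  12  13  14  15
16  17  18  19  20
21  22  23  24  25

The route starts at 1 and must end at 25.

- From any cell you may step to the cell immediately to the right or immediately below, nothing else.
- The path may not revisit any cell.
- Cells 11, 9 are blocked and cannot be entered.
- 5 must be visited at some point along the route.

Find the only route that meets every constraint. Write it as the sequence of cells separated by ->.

1 -> 2 -> 3 -> 4 -> 5 -> 10 -> 15 -> 20 -> 25

Moves only go right or down, so the column and row indices never decrease.
Route from 1: right 4 to 5, down 4 to 25 — 8 moves in all.
Check: all required cells visited.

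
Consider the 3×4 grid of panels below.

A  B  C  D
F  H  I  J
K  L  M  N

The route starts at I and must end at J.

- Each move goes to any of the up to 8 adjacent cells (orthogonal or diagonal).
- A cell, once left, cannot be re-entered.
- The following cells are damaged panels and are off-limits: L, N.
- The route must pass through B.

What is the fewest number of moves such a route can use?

Any route passes through B somewhere between I and J. Summing Chebyshev distances along the two legs (I → B → J) gives a lower bound of 1 + 2 = 3 moves.
A route of 3 moves achieves this: I → B → C → J.
Since 3 matches the lower bound, it is optimal.

3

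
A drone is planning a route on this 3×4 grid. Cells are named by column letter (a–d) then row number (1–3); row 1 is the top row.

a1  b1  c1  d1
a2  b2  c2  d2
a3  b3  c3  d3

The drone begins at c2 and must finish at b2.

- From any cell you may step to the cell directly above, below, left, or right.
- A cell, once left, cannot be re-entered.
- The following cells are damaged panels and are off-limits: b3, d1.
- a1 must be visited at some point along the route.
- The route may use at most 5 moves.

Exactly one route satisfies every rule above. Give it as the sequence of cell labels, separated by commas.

The budget equals the shortest possible length, so every move has to be on a shortest route through the required cells.
Route from c2: up to c1, 2× left (reaching a1), down to a2, right to b2 — 5 moves in all.
Check: all required cells visited; 5 ≤ 5 moves.

c2, c1, b1, a1, a2, b2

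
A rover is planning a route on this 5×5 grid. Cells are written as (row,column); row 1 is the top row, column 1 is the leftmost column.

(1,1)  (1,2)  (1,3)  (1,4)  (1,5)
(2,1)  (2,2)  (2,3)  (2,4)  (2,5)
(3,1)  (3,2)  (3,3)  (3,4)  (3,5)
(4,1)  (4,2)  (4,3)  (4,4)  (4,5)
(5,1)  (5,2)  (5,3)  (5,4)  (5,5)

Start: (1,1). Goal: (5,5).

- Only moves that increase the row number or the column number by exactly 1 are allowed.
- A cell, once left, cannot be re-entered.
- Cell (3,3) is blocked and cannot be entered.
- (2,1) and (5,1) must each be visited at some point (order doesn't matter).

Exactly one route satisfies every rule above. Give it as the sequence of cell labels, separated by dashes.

(1,1) - (2,1) - (3,1) - (4,1) - (5,1) - (5,2) - (5,3) - (5,4) - (5,5)

Moves only go right or down, so the column and row indices never decrease.
Route from (1,1): 4× down (reaching (5,1)), 4× right (reaching (5,5)) — 8 moves in all.
Check: all required cells visited.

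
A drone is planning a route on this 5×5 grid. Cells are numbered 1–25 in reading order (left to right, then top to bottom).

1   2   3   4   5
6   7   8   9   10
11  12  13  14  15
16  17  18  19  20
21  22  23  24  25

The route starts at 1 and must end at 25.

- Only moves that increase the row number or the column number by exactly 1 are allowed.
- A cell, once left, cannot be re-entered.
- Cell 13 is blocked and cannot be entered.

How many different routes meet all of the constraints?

34

A right/down-only route from 1 to 25 makes exactly 4 down-moves and 4 right-moves in some order.
With no other constraints that would be C(8,4) = 70 routes.
Subtract routes through each blocked cell (inclusion–exclusion for overlaps): − through 13: 36 → 34.
That gives 34 routes.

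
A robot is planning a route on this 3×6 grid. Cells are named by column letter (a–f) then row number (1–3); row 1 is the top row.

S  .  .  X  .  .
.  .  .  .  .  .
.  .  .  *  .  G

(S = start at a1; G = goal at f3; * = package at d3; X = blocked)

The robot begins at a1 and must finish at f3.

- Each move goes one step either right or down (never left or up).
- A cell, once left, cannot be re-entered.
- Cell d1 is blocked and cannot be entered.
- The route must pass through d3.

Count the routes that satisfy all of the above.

9

A right/down-only route from a1 to f3 makes exactly 2 down-moves and 5 right-moves in some order.
With no other constraints that would be C(7,2) = 21 routes.
Split at d3 and multiply the segment counts (each segment already excludes blocked cells): a1→d3: 9; d3→f3: 1; product = 9.
That gives 9 routes.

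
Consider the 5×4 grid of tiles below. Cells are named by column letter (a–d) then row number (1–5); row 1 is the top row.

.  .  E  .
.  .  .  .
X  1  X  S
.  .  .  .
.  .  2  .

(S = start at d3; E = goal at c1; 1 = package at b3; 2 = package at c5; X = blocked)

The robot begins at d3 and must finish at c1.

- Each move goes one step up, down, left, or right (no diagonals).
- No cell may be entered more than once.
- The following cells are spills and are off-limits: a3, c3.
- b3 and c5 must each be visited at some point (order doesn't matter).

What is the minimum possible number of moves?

9

Any route passes through b3 and c5 in some order between d3 and c1. Summing Manhattan distances along each leg and taking the cheapest ordering (d3 → b3 → c5 → c1) gives a lower bound of 2 + 3 + 4 = 9 moves.
A route of 9 moves achieves this: d3 → d4 → d5 → c5 → c4 → b4 → b3 → b2 → b1 → c1.
Since 9 matches the lower bound, it is optimal.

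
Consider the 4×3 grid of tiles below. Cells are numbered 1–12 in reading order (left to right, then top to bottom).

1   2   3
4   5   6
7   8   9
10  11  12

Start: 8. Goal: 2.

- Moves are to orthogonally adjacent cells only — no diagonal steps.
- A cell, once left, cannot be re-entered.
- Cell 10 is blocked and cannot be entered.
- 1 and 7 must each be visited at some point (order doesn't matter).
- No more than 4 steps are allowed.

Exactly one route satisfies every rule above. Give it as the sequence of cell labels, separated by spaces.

Any route must reach 1 and 7 and still end at 2 within 4 moves, so the order of the required stops is forced.
Route from 8: left to 7, 2× up (reaching 1), right to 2 — 4 moves in all.
Check: all required cells visited; 4 ≤ 4 moves.

8 7 4 1 2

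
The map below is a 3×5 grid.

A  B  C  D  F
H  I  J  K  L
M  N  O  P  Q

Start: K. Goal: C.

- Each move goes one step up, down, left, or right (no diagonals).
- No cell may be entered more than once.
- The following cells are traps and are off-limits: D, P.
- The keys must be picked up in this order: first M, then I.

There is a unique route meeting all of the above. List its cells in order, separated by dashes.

The waypoints must appear in the order M, I, with no cell reused.
Route from K: left 1 to J, down 1 to O, left 2 to M, up 1 to H, right 1 to I, up 1 to B, right 1 to C — 8 moves in all.
Check: order respected (M at step 4, I at step 6).

K - J - O - N - M - H - I - B - C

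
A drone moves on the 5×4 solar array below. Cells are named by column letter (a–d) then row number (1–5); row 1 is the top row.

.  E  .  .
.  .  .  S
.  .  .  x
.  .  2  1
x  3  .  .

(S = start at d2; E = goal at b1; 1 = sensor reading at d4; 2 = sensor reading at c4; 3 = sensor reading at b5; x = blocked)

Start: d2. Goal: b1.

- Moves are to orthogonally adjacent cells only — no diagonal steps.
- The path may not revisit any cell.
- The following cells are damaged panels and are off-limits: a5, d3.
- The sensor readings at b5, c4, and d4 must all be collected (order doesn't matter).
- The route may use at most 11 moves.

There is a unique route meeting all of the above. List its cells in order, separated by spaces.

d2 c2 c3 c4 d4 d5 c5 b5 b4 b3 b2 b1

The budget equals the shortest possible length, so every move has to be on a shortest route through the required cells.
Route from d2: left to c2, 2× down (reaching c4), right to d4, down to d5, 2× left (reaching b5), 4× up (reaching b1) — 11 moves in all.
Check: all required cells visited; 11 ≤ 11 moves.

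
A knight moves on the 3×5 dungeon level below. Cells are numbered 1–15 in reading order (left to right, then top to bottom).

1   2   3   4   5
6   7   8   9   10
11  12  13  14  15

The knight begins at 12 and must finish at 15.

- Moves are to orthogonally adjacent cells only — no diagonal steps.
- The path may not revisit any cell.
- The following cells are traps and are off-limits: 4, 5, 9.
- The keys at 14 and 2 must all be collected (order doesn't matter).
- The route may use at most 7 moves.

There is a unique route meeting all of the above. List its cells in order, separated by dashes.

Any route must reach 14 and 2 and still end at 15 within 7 moves, so the order of the required stops is forced.
Route from 12: up 2 to 2, right 1 to 3, down 2 to 13, right 2 to 15 — 7 moves in all.
Check: all required cells visited; 7 ≤ 7 moves.

12 - 7 - 2 - 3 - 8 - 13 - 14 - 15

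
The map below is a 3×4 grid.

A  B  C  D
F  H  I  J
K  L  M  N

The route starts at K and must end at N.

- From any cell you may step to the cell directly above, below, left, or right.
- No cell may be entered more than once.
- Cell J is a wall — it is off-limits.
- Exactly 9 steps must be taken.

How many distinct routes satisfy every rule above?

Need simple routes of exactly 9 moves from K to N (Manhattan distance 3, so 3 moves are spent on a detour and 3 undoing it).
Enumerating: K F A B C I H L M N | K L H F A B C I M N.
That gives 2 routes.

2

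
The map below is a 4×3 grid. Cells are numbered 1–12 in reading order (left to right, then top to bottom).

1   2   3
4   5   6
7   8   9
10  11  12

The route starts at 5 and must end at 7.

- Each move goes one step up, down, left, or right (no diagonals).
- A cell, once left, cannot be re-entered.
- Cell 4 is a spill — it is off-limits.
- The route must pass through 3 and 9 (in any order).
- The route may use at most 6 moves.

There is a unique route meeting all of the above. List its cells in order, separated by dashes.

5 - 2 - 3 - 6 - 9 - 8 - 7

The 6-move cap with required stops at 3, 9 leaves no slack for detours.
Route from 5: up to 2, right to 3, 2× down (reaching 9), 2× left (reaching 7) — 6 moves in all.
Check: all required cells visited; 6 ≤ 6 moves.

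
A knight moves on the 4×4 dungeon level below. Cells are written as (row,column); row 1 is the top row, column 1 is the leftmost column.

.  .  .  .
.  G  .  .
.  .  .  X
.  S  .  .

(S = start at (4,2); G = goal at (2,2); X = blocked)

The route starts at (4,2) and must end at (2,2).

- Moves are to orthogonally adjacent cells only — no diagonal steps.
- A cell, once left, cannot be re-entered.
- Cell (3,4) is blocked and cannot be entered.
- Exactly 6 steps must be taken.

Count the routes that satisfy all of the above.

6

Need simple routes of exactly 6 moves from (4,2) to (2,2) (Manhattan distance 2, so 2 moves are spent on a detour and 2 undoing it).
Enumerating: (4,2) (3,2) (3,1) (2,1) (1,1) (1,2) (2,2) | (4,2) (3,2) (3,3) (2,3) (1,3) (1,2) (2,2) | (4,2) (4,1) (3,1) (2,1) (1,1) (1,2) (2,2) | (4,2) (4,1) (3,1) (3,2) (3,3) (2,3) (2,2) | (4,2) (4,3) (3,3) (2,3) (1,3) (1,2) (2,2) | (4,2) (4,3) (3,3) (3,2) (3,1) (2,1) (2,2).
That gives 6 routes.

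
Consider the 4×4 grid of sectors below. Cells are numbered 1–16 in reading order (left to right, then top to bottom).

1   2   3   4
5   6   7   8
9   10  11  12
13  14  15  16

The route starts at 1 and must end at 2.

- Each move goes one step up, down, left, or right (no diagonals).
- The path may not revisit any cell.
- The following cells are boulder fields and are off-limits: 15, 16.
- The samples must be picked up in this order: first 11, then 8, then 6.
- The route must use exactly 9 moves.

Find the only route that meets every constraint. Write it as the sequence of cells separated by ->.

The waypoints must appear in the order 11, 8, 6, with no cell reused.
Route from 1: 2× down (reaching 9), 3× right (reaching 12), up to 8, 2× left (reaching 6), up to 2 — 9 moves in all.
Check: order respected (11 at step 4, 8 at step 6, 6 at step 8); 9 moves as required.

1 -> 5 -> 9 -> 10 -> 11 -> 12 -> 8 -> 7 -> 6 -> 2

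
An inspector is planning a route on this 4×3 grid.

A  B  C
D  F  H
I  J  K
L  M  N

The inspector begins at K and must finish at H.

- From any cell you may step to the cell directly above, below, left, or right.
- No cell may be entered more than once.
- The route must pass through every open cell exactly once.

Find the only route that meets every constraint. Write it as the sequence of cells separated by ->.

K -> N -> M -> L -> I -> J -> F -> D -> A -> B -> C -> H

Need to visit all 12 open cells exactly once, starting at K and ending at H.
Cell L has only two open neighbours (I and M), so the path must pass straight through it: one of those is the cell it's entered from and the other is where it exits.
Route from K: down to N, 2× left (reaching L), up to I, right to J, up to F, left to D, up to A, 2× right (reaching C), down to H — 11 moves in all.
Check: all 12 open cells covered.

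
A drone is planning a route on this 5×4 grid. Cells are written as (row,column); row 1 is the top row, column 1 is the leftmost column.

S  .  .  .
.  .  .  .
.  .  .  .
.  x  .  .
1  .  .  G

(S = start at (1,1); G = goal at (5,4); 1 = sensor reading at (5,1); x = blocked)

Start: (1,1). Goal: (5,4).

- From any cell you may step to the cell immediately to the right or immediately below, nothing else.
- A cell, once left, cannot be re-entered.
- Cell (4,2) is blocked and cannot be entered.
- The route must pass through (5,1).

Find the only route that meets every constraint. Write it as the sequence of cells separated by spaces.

Moves only go right or down, so the column and row indices never decrease.
Route from (1,1): 4× down (reaching (5,1)), 3× right (reaching (5,4)) — 7 moves in all.
Check: all required cells visited.

(1,1) (2,1) (3,1) (4,1) (5,1) (5,2) (5,3) (5,4)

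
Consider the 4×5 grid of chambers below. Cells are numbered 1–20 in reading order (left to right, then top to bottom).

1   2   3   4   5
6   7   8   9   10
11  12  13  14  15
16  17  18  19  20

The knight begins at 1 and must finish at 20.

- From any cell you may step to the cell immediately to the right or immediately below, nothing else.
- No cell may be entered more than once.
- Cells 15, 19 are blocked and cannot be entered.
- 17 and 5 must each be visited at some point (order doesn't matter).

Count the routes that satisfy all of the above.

A right/down-only route from 1 to 20 makes exactly 3 down-moves and 4 right-moves in some order.
With no other constraints that would be C(7,3) = 35 routes.
17 is below but to the left of 5: going 5 → 17 would need a leftward move and 17 → 5 an upward move, so no right/down-only route can visit both required cells.
No route satisfies every constraint, so the count is 0.

0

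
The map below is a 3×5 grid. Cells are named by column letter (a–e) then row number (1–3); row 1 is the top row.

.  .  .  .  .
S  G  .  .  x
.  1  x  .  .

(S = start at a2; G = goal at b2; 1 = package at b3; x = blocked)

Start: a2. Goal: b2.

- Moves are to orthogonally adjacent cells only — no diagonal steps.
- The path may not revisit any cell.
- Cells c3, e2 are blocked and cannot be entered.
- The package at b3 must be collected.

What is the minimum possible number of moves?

Any route passes through b3 somewhere between a2 and b2. Summing Manhattan distances along the two legs (a2 → b3 → b2) gives a lower bound of 2 + 1 = 3 moves.
A route of 3 moves achieves this: a2 → a3 → b3 → b2.
Since 3 matches the lower bound, it is optimal.

3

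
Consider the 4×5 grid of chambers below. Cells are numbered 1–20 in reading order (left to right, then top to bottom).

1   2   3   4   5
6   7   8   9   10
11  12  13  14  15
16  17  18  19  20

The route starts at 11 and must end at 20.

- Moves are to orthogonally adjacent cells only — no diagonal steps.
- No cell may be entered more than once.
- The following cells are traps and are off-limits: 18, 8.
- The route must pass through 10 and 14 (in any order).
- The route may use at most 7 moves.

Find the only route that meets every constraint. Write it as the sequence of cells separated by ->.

11 -> 12 -> 13 -> 14 -> 9 -> 10 -> 15 -> 20

The budget equals the shortest possible length, so every move has to be on a shortest route through the required cells.
Route from 11: 3× right (reaching 14), up to 9, right to 10, 2× down (reaching 20) — 7 moves in all.
Check: all required cells visited; 7 ≤ 7 moves.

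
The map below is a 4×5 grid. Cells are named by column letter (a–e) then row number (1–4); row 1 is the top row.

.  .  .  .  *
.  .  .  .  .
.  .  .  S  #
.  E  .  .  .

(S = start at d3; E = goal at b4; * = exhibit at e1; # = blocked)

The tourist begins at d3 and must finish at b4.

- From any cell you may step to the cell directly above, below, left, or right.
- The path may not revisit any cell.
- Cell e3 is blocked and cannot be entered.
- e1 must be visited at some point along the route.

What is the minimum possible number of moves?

9

Any route passes through e1 somewhere between d3 and b4. Summing Manhattan distances along the two legs (d3 → e1 → b4) gives a lower bound of 3 + 6 = 9 moves.
A route of 9 moves achieves this: d3 → d2 → e2 → e1 → d1 → c1 → c2 → c3 → c4 → b4.
Since 9 matches the lower bound, it is optimal.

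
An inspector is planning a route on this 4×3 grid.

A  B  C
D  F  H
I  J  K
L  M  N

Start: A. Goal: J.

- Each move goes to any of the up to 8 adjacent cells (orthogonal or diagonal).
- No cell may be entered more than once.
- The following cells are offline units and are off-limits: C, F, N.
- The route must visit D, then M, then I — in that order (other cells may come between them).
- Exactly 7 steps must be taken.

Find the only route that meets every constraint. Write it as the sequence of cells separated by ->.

The waypoints must appear in the order D, M, I, with no cell reused.
Route from A: down 1 to D, up-right 1 to B, down-right 1 to H, down 1 to K, down-left 1 to M, up-left 1 to I, right 1 to J — 7 moves in all.
Check: order respected (D at step 1, M at step 5, I at step 6); 7 moves as required.

A -> D -> B -> H -> K -> M -> I -> J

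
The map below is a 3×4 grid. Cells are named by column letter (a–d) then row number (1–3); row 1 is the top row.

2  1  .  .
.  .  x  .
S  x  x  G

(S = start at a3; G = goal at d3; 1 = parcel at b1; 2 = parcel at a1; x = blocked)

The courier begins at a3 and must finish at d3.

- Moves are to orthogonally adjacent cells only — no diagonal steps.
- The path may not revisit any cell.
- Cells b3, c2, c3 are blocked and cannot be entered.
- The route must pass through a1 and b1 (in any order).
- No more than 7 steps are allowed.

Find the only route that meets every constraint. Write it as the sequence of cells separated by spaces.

a3 a2 a1 b1 c1 d1 d2 d3

The 7-move cap with required stops at a1, b1 leaves no slack for detours.
Route from a3: up 2 to a1, right 3 to d1, down 2 to d3 — 7 moves in all.
Check: all required cells visited; 7 ≤ 7 moves.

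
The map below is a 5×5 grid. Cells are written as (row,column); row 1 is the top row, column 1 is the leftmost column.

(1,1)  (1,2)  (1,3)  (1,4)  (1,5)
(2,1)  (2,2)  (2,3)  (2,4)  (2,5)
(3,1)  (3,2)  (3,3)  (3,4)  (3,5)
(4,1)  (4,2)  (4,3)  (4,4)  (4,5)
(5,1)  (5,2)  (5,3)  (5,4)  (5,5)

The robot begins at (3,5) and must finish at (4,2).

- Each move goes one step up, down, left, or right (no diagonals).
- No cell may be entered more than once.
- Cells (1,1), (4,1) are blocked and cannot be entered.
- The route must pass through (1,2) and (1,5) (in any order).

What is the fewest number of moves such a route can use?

8

Any route passes through (1,2) and (1,5) in some order between (3,5) and (4,2). Summing Manhattan distances along each leg and taking the cheapest ordering ((3,5) → (1,5) → (1,2) → (4,2)) gives a lower bound of 2 + 3 + 3 = 8 moves.
A route of 8 moves achieves this: (3,5) → (2,5) → (1,5) → (1,4) → (1,3) → (1,2) → (2,2) → (3,2) → (4,2).
Since 8 matches the lower bound, it is optimal.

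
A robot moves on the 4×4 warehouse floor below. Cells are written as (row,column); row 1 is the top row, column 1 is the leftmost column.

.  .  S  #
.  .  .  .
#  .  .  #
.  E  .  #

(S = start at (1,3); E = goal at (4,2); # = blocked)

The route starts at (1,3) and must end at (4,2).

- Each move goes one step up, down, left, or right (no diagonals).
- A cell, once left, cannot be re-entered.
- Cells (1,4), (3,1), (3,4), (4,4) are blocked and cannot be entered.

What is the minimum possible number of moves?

4

The Manhattan distance from (1,3) to (4,2) is |1−4| + |3−2| = 4, so at least 4 moves are needed.
A route of 4 moves achieves this: (1,3) → (2,3) → (3,3) → (4,3) → (4,2).
Since 4 matches the lower bound, it is optimal.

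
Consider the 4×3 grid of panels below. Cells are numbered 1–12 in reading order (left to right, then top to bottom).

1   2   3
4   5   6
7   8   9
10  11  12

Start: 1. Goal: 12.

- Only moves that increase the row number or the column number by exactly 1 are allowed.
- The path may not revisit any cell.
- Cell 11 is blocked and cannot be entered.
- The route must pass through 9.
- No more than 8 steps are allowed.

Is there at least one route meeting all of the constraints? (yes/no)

One route that works: 1 → 4 → 7 → 8 → 9 → 12.

yes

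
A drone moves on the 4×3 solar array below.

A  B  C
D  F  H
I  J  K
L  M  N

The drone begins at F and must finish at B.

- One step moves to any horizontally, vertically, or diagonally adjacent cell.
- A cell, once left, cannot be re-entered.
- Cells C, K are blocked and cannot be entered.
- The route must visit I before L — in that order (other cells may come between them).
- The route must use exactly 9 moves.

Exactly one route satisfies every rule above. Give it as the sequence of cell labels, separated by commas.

The waypoints must appear in the order I, L, with no cell reused.
Route from F: up-left to A, 3× down (reaching L), 2× right (reaching N), up-left to J, up-right to H, up-left to B — 9 moves in all.
Check: order respected (I at step 3, L at step 4); 9 moves as required.

F, A, D, I, L, M, N, J, H, B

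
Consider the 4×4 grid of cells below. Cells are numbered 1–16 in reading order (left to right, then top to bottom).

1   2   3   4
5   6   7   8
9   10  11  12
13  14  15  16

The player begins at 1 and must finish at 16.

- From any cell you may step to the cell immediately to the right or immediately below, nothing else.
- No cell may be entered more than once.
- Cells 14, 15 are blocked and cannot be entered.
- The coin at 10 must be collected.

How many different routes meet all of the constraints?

A right/down-only route from 1 to 16 makes exactly 3 down-moves and 3 right-moves in some order.
With no other constraints that would be C(6,3) = 20 routes.
Split at 10 and multiply the segment counts (each segment already excludes blocked cells): 1→10: 3; 10→16: 1; product = 3.
That gives 3 routes.

3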